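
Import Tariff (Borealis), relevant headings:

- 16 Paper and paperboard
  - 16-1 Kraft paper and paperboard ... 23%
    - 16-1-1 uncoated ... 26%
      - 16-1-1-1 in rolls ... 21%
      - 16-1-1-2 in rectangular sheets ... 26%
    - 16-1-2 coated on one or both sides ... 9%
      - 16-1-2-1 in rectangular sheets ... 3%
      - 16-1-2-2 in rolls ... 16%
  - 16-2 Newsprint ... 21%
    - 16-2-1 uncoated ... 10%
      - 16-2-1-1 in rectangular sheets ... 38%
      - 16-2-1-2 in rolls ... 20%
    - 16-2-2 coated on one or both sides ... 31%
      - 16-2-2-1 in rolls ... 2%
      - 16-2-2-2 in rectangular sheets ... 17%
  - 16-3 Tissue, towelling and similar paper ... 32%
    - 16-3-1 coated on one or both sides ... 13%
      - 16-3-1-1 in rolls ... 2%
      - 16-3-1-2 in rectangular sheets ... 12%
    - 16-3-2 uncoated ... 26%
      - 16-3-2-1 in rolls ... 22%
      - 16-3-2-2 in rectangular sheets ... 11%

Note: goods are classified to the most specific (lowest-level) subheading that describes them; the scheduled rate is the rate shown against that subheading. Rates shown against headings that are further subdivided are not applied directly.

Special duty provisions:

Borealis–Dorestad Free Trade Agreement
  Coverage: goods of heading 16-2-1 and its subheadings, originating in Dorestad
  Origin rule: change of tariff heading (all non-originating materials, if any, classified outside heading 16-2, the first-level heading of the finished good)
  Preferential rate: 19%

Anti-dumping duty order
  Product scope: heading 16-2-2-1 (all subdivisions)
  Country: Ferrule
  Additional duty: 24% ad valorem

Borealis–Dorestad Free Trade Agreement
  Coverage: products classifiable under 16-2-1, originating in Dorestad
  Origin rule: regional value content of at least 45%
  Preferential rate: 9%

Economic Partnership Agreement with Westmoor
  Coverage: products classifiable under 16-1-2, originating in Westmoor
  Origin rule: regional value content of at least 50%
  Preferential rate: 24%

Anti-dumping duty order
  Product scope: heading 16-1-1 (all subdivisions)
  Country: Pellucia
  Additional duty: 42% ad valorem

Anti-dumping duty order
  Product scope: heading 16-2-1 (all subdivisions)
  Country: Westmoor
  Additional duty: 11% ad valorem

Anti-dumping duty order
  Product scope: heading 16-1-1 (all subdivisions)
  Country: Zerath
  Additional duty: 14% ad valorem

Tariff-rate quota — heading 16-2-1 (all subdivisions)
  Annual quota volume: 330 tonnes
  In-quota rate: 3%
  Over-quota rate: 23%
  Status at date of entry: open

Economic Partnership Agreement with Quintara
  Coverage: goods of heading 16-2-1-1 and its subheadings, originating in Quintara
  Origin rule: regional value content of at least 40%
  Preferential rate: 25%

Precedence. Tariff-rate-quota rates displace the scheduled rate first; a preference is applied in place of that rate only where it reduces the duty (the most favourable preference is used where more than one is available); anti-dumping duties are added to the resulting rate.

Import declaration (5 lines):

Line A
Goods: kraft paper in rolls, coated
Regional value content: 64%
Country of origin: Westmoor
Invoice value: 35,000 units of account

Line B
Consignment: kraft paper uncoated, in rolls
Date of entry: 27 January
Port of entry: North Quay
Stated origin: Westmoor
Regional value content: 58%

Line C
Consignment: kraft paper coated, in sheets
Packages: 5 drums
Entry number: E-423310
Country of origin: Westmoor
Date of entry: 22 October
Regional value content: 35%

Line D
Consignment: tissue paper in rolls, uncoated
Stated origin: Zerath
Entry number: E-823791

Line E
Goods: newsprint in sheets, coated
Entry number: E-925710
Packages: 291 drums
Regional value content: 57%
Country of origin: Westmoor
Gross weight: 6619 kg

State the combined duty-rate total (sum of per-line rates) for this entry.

79%

Line A: kraft paper → 16-1; coated → 16-1-2; in rolls → 16-1-2-2. Scheduled 16%. Westmoor agreement on 16-1-2: RVC ≥ 50% → 24% available; preference 24% not lower than 16% → no reduction. → 16%.
Line B: kraft paper → 16-1; uncoated → 16-1-1; in rolls → 16-1-1-1. Scheduled 21%. Westmoor agreement on 16-1-2: 16-1-1-1 not covered. → 21%.
Line C: kraft paper → 16-1; coated → 16-1-2; in sheets → 16-1-2-1. Scheduled 3%. Westmoor agreement on 16-1-2: RVC < 50%. → 3%.
Line D: tissue paper → 16-3; uncoated → 16-3-2; in rolls → 16-3-2-1. Scheduled 22%. No special measure applies. → 22%.
Line E: newsprint → 16-2; coated → 16-2-2; in sheets → 16-2-2-2. Scheduled 17%. Westmoor agreement on 16-1-2: 16-2-2-2 not covered. → 17%.
Sum: 16% + 21% + 3% + 22% + 17% = 79%.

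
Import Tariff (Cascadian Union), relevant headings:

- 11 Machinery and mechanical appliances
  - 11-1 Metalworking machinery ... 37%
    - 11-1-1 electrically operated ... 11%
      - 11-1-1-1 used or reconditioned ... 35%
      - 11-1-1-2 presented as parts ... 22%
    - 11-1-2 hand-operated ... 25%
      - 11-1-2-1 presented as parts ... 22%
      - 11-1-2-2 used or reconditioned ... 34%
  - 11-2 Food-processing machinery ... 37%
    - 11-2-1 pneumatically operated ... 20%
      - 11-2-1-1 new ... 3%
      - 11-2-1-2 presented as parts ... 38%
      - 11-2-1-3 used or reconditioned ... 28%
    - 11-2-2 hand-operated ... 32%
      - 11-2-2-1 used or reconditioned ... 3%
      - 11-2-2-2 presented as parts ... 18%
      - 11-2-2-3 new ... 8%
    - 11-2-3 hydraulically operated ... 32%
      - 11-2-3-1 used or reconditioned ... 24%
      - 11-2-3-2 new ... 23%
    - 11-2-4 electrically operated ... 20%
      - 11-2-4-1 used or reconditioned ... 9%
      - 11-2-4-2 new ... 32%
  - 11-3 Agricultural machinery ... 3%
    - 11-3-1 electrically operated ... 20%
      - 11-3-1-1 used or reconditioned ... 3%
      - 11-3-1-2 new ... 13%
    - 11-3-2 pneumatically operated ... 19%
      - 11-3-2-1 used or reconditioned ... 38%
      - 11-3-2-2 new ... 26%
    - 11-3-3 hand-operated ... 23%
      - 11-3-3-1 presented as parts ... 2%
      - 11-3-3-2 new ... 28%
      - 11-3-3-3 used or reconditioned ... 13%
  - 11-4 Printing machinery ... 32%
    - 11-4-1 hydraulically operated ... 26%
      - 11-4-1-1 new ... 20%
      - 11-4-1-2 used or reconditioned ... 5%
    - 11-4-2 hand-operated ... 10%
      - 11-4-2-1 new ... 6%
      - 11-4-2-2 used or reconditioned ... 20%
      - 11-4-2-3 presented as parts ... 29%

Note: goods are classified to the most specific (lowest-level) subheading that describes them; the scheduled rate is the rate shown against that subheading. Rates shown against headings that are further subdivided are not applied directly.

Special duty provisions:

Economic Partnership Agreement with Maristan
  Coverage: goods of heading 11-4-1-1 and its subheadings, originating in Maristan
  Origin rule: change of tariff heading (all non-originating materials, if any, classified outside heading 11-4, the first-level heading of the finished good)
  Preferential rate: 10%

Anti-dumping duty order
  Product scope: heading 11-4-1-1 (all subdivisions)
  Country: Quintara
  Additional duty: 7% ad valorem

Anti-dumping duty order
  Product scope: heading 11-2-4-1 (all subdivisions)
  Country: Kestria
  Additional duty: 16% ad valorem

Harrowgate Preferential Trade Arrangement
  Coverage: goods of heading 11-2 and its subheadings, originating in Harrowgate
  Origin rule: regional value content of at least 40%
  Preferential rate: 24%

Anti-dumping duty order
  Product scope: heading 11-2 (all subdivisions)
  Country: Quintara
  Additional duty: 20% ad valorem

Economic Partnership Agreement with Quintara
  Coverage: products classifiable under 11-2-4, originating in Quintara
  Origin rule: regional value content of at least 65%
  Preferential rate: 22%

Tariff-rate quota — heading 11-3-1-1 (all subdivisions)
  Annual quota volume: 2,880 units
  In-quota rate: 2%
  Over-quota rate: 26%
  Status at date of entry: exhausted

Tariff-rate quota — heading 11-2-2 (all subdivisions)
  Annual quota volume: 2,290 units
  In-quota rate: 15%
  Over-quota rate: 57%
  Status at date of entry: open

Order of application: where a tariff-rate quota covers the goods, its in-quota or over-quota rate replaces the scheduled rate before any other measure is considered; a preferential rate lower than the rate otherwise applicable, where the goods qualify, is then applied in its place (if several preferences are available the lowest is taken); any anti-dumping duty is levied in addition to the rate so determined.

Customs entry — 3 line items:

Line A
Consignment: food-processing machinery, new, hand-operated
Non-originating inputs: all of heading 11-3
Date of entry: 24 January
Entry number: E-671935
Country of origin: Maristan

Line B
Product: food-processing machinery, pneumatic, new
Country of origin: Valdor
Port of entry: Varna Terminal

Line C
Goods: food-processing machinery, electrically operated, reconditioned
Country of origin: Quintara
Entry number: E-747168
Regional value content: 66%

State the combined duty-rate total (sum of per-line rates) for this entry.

Line A: food-processing → 11-2; hand-operated → 11-2-2; new → 11-2-2-3. Scheduled 8%. quota on 11-2-2 open → in-quota 15%; Maristan agreement on 11-4-1-1: 11-2-2-3 not covered. → 15%.
Line B: food-processing → 11-2; pneumatic → 11-2-1; new → 11-2-1-1. Scheduled 3%. No special measure applies. → 3%.
Line C: food-processing → 11-2; electrically operated → 11-2-4; reconditioned → 11-2-4-1. Scheduled 9%. Quintara agreement on 11-2-4: RVC ≥ 65% → 22% available; preference 22% not lower than 9% → no reduction; anti-dumping (Quintara, 11-2): +20%; total 9% + 20% = 29%. → 29%.
Sum: 15% + 3% + 29% = 47%.

47%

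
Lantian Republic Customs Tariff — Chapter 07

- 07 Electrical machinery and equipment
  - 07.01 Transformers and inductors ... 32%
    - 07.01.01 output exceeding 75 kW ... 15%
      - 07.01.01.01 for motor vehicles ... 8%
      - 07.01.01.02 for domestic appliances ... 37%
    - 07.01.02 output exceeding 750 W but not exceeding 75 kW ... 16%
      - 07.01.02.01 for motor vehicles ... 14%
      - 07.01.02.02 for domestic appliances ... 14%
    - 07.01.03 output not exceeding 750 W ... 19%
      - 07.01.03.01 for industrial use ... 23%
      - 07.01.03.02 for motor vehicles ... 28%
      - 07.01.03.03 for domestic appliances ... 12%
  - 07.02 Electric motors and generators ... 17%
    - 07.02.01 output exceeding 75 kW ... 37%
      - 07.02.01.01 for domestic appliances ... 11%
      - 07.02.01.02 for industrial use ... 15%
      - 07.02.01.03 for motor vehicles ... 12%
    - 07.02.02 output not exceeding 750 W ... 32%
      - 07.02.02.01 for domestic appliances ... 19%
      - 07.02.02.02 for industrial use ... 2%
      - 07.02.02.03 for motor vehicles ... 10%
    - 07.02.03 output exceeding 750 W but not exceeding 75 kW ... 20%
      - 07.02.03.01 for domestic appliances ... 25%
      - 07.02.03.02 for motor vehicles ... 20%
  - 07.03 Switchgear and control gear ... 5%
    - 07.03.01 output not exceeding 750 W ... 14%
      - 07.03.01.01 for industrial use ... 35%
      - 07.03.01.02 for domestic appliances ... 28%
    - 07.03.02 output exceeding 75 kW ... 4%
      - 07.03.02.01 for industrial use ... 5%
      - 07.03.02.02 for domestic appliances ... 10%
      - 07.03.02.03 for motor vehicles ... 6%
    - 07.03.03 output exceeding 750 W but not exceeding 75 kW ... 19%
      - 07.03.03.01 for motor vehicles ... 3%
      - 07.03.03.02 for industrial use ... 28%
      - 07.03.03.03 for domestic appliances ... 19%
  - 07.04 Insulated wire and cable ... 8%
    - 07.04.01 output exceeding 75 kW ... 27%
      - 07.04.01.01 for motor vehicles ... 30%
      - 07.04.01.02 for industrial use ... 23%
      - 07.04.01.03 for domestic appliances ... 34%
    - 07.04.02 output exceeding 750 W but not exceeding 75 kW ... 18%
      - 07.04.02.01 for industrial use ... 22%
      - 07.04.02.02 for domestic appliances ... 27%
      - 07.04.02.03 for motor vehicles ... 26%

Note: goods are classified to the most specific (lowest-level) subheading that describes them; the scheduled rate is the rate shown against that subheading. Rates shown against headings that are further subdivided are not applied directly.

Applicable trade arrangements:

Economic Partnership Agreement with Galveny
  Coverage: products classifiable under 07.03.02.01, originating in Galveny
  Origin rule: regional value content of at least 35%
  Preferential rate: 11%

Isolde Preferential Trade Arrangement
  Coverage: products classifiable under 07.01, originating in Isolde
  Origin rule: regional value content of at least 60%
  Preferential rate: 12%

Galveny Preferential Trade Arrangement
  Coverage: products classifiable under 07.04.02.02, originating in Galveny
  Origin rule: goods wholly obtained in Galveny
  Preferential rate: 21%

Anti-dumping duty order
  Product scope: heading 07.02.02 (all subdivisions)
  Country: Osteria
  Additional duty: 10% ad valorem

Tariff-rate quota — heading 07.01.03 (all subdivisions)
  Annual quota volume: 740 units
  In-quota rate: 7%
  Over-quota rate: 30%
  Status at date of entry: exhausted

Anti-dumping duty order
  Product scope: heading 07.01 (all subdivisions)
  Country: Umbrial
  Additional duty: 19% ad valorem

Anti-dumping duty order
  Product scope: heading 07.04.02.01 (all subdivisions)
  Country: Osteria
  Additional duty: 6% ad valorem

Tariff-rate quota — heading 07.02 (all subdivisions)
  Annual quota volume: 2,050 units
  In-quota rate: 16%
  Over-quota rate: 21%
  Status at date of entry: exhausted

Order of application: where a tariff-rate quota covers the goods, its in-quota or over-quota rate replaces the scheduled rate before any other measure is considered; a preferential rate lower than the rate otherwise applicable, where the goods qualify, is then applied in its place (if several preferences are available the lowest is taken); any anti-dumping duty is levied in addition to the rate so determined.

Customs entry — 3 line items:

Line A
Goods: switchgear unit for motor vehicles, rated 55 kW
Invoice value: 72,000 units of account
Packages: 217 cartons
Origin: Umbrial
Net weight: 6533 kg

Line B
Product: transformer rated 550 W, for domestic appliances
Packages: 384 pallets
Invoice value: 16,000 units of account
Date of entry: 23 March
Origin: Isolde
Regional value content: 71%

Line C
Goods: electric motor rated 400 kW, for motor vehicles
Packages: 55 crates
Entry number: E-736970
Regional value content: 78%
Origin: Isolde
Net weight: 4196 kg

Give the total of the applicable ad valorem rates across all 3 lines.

36%

Line A: switchgear unit → 07.03; rated 55 kW → 07.03.03; for motor vehicles → 07.03.03.01. Scheduled 3%. No special measure applies. → 3%.
Line B: transformer → 07.01; rated 550 W → 07.01.03; for domestic appliances → 07.01.03.03. Scheduled 12%. quota on 07.01.03 exhausted → over-quota 30%; Isolde agreement on 07.01: RVC ≥ 60% → 12% available; preferential 12%. → 12%.
Line C: electric motor → 07.02; rated 400 kW → 07.02.01; for motor vehicles → 07.02.01.03. Scheduled 12%. quota on 07.02 exhausted → over-quota 21%; Isolde agreement on 07.01: 07.02.01.03 not covered. → 21%.
Sum: 3% + 12% + 21% = 36%.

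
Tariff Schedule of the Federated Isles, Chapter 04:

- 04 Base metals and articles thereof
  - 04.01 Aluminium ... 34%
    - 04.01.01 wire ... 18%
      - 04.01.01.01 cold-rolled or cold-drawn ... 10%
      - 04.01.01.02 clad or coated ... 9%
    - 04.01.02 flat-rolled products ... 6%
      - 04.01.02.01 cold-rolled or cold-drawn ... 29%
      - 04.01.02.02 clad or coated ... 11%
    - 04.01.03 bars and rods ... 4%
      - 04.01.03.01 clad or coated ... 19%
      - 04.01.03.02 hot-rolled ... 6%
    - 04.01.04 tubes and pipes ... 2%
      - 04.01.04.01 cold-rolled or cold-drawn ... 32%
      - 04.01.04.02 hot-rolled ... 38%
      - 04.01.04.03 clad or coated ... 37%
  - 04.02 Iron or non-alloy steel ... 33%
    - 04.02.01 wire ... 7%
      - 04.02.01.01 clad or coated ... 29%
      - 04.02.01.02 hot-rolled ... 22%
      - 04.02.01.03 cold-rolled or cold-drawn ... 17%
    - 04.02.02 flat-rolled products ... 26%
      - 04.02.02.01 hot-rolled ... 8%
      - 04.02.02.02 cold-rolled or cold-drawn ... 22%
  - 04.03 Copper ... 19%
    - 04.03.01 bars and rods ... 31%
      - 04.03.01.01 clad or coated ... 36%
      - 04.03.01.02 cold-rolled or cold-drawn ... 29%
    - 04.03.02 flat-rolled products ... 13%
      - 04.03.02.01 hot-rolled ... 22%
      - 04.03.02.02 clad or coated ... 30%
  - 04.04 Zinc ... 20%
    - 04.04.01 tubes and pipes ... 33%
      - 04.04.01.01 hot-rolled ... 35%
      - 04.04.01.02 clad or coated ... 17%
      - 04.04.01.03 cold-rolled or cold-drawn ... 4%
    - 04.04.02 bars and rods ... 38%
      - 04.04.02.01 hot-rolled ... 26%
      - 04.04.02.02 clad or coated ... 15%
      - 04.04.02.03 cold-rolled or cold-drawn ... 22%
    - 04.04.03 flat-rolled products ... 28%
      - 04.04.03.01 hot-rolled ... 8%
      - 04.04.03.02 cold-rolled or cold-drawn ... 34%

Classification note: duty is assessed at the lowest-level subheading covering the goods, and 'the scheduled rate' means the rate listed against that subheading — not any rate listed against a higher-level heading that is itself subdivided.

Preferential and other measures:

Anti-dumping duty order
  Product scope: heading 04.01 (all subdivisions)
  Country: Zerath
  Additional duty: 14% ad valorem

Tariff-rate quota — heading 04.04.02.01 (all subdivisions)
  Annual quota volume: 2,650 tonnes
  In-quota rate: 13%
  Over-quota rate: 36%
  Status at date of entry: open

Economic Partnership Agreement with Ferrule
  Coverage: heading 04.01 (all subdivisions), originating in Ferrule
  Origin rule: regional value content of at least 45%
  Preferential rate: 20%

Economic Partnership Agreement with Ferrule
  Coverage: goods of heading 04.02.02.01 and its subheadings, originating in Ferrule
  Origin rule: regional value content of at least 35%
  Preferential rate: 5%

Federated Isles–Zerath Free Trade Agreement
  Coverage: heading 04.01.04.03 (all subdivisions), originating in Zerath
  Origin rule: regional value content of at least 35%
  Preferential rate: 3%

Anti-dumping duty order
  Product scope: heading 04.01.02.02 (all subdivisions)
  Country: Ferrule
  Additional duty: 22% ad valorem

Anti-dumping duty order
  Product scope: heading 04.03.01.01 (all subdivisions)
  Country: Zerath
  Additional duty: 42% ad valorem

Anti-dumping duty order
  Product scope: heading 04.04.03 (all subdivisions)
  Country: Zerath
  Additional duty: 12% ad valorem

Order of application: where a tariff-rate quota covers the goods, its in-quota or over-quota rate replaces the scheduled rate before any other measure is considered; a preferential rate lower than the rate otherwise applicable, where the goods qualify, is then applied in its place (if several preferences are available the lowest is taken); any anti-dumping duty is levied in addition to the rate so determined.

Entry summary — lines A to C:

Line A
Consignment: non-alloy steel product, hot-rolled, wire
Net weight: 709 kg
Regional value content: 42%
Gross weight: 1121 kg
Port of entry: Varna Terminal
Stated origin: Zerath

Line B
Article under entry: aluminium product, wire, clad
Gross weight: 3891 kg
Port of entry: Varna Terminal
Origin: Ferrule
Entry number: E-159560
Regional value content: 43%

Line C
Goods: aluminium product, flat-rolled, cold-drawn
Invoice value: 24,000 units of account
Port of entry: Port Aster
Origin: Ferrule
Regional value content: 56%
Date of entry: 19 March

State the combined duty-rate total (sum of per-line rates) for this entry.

51%

Line A: non-alloy steel → 04.02; wire → 04.02.01; hot-rolled → 04.02.01.02. Scheduled 22%. Zerath agreement on 04.01.04.03: 04.02.01.02 not covered. → 22%.
Line B: aluminium → 04.01; wire → 04.01.01; clad → 04.01.01.02. Scheduled 9%. Ferrule agreement on 04.01: RVC < 45%; Ferrule agreement on 04.02.02.01: 04.01.01.02 not covered. → 9%.
Line C: aluminium → 04.01; flat-rolled → 04.01.02; cold-drawn → 04.01.02.01. Scheduled 29%. Ferrule agreement on 04.01: RVC ≥ 45% → 20% available; Ferrule agreement on 04.02.02.01: 04.01.02.01 not covered; preferential 20%. → 20%.
Sum: 22% + 9% + 20% = 51%.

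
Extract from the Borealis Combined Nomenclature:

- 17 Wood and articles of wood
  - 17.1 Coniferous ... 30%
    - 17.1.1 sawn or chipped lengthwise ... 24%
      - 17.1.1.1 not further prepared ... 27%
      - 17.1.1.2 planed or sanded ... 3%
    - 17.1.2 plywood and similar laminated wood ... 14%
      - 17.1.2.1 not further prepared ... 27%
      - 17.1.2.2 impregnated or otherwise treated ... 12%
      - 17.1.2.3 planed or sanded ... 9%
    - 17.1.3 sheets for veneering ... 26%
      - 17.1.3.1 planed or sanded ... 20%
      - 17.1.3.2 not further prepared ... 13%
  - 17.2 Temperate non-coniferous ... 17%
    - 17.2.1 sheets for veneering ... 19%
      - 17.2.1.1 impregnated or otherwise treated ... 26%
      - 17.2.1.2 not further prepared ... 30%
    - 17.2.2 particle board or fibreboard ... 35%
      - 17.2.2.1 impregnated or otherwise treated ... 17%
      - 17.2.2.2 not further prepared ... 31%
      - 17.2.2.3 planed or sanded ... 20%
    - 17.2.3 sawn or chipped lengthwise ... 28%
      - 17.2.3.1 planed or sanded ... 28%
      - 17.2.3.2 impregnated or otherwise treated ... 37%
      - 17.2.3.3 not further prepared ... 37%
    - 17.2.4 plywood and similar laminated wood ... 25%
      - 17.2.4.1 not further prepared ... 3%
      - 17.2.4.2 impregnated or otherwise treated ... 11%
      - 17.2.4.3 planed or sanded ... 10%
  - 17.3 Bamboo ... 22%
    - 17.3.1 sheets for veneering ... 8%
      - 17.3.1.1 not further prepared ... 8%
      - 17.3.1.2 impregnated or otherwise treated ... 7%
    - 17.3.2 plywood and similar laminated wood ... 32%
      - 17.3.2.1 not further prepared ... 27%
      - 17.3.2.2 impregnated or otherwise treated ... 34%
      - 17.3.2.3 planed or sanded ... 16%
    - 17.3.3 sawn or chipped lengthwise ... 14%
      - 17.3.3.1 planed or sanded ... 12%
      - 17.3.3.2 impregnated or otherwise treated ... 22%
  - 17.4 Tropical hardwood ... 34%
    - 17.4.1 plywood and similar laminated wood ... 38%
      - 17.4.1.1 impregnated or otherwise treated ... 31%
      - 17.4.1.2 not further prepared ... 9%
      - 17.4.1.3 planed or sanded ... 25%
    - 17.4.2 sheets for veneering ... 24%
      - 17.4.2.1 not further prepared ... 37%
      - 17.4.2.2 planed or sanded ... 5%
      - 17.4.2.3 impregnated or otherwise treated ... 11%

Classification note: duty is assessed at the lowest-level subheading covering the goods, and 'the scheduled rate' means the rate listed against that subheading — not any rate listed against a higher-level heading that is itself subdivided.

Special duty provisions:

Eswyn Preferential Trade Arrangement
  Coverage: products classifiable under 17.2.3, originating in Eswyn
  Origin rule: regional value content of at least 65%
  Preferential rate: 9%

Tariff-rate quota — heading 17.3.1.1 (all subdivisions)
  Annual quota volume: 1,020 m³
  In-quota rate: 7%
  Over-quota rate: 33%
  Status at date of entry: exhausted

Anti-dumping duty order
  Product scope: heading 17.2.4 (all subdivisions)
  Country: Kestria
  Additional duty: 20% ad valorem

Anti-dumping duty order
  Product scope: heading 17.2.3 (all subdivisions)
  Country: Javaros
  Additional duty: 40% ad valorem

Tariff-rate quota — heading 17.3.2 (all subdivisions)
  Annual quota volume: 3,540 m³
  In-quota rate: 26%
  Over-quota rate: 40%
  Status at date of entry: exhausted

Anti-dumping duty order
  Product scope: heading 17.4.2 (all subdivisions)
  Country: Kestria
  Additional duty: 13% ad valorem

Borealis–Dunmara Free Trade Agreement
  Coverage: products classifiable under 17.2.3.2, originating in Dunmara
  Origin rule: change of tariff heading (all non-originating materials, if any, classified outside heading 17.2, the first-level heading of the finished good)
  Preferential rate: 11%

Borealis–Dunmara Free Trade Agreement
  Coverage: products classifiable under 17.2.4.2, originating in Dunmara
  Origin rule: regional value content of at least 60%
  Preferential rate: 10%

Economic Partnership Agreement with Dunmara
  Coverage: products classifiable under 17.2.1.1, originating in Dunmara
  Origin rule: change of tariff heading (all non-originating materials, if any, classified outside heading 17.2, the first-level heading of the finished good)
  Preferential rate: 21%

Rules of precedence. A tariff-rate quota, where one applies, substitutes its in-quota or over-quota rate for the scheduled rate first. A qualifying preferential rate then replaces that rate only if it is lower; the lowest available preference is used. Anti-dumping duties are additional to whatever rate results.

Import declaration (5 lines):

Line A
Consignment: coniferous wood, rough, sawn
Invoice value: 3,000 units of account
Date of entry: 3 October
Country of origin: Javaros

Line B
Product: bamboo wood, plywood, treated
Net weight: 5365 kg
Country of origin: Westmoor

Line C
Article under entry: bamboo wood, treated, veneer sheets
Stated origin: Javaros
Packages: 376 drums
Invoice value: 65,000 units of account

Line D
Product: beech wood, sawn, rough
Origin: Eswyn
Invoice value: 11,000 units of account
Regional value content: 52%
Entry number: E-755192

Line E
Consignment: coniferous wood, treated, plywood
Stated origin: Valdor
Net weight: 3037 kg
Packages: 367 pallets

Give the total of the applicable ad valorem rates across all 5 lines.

Line A: coniferous → 17.1; sawn → 17.1.1; rough → 17.1.1.1. Scheduled 27%. No special measure applies. → 27%.
Line B: bamboo → 17.3; plywood → 17.3.2; treated → 17.3.2.2. Scheduled 34%. quota on 17.3.2 exhausted → over-quota 40%. → 40%.
Line C: bamboo → 17.3; veneer sheets → 17.3.1; treated → 17.3.1.2. Scheduled 7%. No special measure applies. → 7%.
Line D: beech → 17.2; sawn → 17.2.3; rough → 17.2.3.3. Scheduled 37%. Eswyn agreement on 17.2.3: RVC < 65%. → 37%.
Line E: coniferous → 17.1; plywood → 17.1.2; treated → 17.1.2.2. Scheduled 12%. No special measure applies. → 12%.
Sum: 27% + 40% + 7% + 37% + 12% = 123%.

123%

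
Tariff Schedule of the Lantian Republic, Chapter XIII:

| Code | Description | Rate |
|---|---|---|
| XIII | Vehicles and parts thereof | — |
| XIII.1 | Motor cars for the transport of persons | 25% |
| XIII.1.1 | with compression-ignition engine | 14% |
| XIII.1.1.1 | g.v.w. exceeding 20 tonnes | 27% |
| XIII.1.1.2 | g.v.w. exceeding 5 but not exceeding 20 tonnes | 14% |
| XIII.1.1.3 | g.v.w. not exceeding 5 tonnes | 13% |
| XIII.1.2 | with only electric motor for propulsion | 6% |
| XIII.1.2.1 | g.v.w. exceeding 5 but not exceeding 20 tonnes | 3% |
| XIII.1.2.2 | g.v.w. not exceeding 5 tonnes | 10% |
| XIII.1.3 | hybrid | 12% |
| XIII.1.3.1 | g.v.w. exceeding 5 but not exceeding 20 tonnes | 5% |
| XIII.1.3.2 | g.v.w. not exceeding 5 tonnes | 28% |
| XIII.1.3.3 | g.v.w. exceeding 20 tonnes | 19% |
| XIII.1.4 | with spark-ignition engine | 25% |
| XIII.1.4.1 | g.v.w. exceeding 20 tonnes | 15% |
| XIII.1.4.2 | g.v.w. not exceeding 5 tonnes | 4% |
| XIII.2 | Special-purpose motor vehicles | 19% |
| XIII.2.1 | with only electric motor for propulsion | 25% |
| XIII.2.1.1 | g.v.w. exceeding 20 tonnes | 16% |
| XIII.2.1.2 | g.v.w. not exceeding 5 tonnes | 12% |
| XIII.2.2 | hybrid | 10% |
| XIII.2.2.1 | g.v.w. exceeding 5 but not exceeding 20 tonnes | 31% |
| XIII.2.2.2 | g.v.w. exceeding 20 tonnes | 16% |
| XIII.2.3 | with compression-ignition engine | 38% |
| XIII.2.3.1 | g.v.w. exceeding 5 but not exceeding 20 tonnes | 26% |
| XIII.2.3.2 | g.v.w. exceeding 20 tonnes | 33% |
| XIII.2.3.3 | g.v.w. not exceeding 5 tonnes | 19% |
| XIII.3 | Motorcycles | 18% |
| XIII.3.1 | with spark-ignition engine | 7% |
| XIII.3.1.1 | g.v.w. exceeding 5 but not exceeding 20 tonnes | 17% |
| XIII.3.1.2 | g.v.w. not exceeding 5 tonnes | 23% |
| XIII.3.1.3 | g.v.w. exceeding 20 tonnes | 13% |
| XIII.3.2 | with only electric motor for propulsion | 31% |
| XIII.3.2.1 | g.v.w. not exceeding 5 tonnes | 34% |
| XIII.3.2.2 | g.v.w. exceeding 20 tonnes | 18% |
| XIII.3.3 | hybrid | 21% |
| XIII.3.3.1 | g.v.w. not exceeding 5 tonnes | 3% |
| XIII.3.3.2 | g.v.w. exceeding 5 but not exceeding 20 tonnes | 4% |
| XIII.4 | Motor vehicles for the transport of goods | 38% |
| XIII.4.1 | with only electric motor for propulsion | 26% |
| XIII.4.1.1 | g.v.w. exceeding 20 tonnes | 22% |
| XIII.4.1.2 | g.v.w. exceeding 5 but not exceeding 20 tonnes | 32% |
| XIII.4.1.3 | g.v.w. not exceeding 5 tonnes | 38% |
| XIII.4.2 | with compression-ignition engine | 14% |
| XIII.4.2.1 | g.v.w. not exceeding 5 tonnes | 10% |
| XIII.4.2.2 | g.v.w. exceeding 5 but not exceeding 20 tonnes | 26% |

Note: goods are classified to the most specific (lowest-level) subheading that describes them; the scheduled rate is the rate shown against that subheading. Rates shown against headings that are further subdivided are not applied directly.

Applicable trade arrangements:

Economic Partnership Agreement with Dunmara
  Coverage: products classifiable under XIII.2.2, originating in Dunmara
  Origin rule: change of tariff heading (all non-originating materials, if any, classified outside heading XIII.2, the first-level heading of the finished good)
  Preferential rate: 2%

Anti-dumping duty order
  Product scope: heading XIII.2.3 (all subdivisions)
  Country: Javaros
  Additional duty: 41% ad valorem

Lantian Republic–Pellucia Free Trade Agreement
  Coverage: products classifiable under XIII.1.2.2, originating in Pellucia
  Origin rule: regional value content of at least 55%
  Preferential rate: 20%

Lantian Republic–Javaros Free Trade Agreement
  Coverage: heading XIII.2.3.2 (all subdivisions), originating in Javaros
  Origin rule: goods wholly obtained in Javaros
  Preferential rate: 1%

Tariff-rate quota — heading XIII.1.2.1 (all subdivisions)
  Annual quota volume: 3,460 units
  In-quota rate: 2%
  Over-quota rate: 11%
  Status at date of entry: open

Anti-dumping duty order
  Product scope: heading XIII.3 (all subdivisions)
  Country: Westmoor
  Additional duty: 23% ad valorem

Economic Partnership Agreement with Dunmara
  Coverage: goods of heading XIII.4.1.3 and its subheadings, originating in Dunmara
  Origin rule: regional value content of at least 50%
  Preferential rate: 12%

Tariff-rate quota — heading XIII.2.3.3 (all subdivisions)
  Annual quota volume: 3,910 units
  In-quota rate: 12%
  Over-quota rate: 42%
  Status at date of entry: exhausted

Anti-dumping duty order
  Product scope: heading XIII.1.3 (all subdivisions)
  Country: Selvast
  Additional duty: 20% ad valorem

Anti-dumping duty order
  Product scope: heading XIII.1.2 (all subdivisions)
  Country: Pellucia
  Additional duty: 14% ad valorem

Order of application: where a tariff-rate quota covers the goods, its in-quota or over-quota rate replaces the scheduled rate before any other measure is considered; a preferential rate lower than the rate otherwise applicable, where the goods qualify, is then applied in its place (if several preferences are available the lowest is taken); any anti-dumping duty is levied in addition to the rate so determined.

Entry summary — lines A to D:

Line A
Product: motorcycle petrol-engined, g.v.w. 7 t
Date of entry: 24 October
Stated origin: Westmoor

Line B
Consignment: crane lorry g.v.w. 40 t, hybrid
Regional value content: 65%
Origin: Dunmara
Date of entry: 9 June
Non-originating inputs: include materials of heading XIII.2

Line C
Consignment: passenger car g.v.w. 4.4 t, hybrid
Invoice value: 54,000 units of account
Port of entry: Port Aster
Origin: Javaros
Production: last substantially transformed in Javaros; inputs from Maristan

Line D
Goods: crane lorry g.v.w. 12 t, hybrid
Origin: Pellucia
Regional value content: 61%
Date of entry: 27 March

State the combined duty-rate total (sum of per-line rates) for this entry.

115%

Line A: motorcycle → XIII.3; petrol-engined → XIII.3.1; g.v.w. 7 t → XIII.3.1.1. Scheduled 17%. anti-dumping (Westmoor, XIII.3): +23%; total 17% + 23% = 40%. → 40%.
Line B: crane lorry → XIII.2; hybrid → XIII.2.2; g.v.w. 40 t → XIII.2.2.2. Scheduled 16%. Dunmara agreement on XIII.2.2: CTH not met; Dunmara agreement on XIII.4.1.3: XIII.2.2.2 not covered. → 16%.
Line C: passenger car → XIII.1; hybrid → XIII.1.3; g.v.w. 4.4 t → XIII.1.3.2. Scheduled 28%. Javaros agreement on XIII.2.3.2: XIII.1.3.2 not covered. → 28%.
Line D: crane lorry → XIII.2; hybrid → XIII.2.2; g.v.w. 12 t → XIII.2.2.1. Scheduled 31%. Pellucia agreement on XIII.1.2.2: XIII.2.2.1 not covered. → 31%.
Sum: 40% + 16% + 28% + 31% = 115%.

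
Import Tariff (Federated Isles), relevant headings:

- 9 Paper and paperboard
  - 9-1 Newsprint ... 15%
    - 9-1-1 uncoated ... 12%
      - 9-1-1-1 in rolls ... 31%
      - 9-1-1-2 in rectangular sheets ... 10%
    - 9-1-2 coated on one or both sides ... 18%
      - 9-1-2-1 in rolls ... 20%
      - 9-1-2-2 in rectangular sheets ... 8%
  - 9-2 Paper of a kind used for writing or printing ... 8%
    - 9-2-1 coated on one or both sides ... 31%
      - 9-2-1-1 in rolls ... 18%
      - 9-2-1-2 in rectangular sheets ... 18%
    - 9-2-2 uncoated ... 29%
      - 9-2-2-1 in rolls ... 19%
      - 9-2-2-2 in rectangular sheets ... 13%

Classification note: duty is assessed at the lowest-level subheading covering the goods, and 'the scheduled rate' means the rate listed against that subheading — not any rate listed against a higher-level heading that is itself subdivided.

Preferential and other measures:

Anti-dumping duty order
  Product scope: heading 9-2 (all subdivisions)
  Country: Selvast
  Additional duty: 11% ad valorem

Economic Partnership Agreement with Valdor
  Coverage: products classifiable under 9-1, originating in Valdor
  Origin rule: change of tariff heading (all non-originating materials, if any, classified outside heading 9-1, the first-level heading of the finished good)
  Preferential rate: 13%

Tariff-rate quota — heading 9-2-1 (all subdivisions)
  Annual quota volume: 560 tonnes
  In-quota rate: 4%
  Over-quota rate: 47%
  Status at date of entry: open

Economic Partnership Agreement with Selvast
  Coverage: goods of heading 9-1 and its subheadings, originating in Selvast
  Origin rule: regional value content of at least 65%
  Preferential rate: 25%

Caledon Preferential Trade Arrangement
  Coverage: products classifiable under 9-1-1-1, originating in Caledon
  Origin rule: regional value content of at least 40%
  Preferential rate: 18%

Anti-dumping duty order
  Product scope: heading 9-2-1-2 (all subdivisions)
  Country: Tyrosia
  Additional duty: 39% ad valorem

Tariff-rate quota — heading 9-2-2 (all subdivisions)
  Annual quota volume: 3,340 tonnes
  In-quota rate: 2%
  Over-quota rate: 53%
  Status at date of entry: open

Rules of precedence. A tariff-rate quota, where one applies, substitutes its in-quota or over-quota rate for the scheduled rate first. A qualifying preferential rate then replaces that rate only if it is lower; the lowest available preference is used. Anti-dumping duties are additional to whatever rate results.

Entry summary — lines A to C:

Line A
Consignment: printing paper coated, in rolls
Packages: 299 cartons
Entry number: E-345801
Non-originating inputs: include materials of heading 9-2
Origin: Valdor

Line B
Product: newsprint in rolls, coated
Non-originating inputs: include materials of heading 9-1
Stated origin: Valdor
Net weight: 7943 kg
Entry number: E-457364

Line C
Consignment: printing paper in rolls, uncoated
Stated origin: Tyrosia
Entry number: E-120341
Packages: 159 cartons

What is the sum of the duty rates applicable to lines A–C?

Line A: printing paper → 9-2; coated → 9-2-1; in rolls → 9-2-1-1. Scheduled 18%. quota on 9-2-1 open → in-quota 4%; Valdor agreement on 9-1: 9-2-1-1 not covered. → 4%.
Line B: newsprint → 9-1; coated → 9-1-2; in rolls → 9-1-2-1. Scheduled 20%. Valdor agreement on 9-1: CTH not met. → 20%.
Line C: printing paper → 9-2; uncoated → 9-2-2; in rolls → 9-2-2-1. Scheduled 19%. quota on 9-2-2 open → in-quota 2%. → 2%.
Sum: 4% + 20% + 2% = 26%.

26%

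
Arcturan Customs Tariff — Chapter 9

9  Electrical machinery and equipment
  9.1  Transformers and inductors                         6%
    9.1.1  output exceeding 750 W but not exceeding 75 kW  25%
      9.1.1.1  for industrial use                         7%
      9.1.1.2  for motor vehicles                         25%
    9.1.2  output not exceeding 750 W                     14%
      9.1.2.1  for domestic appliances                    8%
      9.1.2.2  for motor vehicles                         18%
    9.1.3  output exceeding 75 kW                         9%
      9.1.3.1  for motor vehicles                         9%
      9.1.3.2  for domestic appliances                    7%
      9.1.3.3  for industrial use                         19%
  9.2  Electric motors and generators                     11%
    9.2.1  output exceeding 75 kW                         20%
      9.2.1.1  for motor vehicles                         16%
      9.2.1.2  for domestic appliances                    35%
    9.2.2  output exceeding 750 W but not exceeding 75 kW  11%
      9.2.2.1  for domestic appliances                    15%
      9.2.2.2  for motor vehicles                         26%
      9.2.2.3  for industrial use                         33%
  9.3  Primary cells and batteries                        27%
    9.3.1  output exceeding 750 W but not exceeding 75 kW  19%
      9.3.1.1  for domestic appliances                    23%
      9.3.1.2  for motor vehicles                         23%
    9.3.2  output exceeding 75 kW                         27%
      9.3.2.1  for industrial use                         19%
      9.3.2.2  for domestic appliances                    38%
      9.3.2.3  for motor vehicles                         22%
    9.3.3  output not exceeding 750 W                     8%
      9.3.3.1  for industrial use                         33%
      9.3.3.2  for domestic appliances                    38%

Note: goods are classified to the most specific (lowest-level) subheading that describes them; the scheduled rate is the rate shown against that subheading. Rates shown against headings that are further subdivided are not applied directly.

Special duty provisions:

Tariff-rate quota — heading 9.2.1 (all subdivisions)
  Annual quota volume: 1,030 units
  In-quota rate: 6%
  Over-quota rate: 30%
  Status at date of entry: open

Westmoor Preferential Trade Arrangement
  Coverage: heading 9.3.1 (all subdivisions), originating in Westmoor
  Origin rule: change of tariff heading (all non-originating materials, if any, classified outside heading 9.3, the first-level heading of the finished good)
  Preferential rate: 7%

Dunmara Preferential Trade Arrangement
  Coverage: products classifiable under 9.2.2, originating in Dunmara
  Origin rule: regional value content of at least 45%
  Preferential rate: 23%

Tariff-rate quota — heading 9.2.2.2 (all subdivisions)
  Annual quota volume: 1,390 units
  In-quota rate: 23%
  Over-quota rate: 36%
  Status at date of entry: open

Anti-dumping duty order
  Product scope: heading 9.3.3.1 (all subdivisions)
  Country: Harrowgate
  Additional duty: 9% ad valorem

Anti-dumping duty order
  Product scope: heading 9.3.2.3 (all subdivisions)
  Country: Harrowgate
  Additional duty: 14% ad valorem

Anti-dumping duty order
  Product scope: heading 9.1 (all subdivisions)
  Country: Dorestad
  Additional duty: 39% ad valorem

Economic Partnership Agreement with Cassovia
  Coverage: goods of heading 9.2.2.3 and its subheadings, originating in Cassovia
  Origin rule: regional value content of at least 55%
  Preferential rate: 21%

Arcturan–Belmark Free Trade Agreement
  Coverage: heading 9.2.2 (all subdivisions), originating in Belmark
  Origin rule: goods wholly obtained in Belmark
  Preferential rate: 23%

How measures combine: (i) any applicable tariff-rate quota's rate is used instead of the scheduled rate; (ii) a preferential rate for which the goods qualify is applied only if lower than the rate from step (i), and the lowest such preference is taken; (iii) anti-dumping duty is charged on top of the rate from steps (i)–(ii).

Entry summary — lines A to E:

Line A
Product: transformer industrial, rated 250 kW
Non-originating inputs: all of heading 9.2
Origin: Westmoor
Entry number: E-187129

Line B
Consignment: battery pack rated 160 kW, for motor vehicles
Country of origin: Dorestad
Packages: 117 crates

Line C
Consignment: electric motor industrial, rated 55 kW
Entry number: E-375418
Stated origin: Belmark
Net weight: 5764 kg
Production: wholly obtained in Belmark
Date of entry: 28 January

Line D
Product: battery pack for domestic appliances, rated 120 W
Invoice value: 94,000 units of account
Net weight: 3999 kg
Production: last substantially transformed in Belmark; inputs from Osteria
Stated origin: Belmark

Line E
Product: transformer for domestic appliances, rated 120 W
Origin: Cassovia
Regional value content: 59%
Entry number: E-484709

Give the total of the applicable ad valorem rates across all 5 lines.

110%

Line A: transformer → 9.1; rated 250 kW → 9.1.3; industrial → 9.1.3.3. Scheduled 19%. Westmoor agreement on 9.3.1: 9.1.3.3 not covered. → 19%.
Line B: battery pack → 9.3; rated 160 kW → 9.3.2; for motor vehicles → 9.3.2.3. Scheduled 22%. No special measure applies. → 22%.
Line C: electric motor → 9.2; rated 55 kW → 9.2.2; industrial → 9.2.2.3. Scheduled 33%. Belmark agreement on 9.2.2: wholly obtained → 23% available; preferential 23%. → 23%.
Line D: battery pack → 9.3; rated 120 W → 9.3.3; for domestic appliances → 9.3.3.2. Scheduled 38%. Belmark agreement on 9.2.2: 9.3.3.2 not covered. → 38%.
Line E: transformer → 9.1; rated 120 W → 9.1.2; for domestic appliances → 9.1.2.1. Scheduled 8%. Cassovia agreement on 9.2.2.3: 9.1.2.1 not covered. → 8%.
Sum: 19% + 22% + 23% + 38% + 8% = 110%.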